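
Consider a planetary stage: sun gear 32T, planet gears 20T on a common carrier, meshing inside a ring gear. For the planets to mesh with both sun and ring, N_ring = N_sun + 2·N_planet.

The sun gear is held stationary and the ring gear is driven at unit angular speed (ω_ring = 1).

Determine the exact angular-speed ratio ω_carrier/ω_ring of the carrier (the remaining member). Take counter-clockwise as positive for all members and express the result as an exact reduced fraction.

9/13

N_ring = 32 + 2·20 = 72
32(ω_s−ω_c) = −72(ω_r−ω_c),  ω_s=0, ω_r=1
32(0−ω_c) = −72(1−ω_c)  ⇒  104ω_c = 72  ⇒  ω_c = 9/13
ω_c/ω_r = 9/13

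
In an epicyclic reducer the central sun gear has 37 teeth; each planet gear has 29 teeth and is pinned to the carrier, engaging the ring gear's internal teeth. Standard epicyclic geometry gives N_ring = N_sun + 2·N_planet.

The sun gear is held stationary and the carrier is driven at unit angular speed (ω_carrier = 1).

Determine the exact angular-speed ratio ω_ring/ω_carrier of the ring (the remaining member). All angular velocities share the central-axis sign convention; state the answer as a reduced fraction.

N_ring = 37 + 2·29 = 95
37(ω_s−ω_c) = −95(ω_r−ω_c),  ω_s=0, ω_c=1
ω_r = 1 − (37/95)(0−1) = 132/95
ω_r/ω_c = 132/95

132/95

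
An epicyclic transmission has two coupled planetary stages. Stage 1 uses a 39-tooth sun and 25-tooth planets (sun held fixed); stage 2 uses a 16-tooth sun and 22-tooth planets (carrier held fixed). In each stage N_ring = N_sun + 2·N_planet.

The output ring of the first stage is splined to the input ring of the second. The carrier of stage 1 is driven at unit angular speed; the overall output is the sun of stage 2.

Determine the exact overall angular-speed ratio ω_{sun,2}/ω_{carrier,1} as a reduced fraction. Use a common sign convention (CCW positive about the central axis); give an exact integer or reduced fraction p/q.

-480/89

Stage 1: N_ring = 39 + 2·25 = 89
Stage 1: 39(ω_s−ω_c) = −89(ω_r−ω_c),  ω_s=0, ω_c=1
Stage 1: ω_r = 1 − (39/89)(0−1) = 128/89
  ⇒ ω_r¹/ω_c¹ = 128/89
Stage 2: N_ring = 16 + 2·22 = 60
Stage 2: 16(ω_s−ω_c) = −60(ω_r−ω_c),  ω_c=0, ω_r=1
Stage 2: ω_s = 0 − (60/16)(1−0) = -15/4
  ⇒ ω_s²/ω_r² = -15/4
Coupling ω_r² = ω_r¹ ⇒ overall = 128/89 × -15/4 = -480/89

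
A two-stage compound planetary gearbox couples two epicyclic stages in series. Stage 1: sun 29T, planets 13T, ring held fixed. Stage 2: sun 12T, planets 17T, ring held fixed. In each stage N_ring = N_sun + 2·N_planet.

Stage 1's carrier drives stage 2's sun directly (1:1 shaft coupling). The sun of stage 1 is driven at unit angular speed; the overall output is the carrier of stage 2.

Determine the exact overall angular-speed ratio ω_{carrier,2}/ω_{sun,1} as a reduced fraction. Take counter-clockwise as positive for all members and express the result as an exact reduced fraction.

1/14

Stage 1: N_ring = 29 + 2·13 = 55
Stage 1: 29(ω_s−ω_c) = −55(ω_r−ω_c),  ω_r=0, ω_s=1
Stage 1: 29(1−ω_c) = −55(0−ω_c)  ⇒  84ω_c = 29  ⇒  ω_c = 29/84
  ⇒ ω_c¹/ω_s¹ = 29/84
Stage 2: N_ring = 12 + 2·17 = 46
Stage 2: 12(ω_s−ω_c) = −46(ω_r−ω_c),  ω_r=0, ω_s=1
Stage 2: 12(1−ω_c) = −46(0−ω_c)  ⇒  58ω_c = 12  ⇒  ω_c = 6/29
  ⇒ ω_c²/ω_s² = 6/29
Coupling ω_s² = ω_c¹ ⇒ overall = 29/84 × 6/29 = 1/14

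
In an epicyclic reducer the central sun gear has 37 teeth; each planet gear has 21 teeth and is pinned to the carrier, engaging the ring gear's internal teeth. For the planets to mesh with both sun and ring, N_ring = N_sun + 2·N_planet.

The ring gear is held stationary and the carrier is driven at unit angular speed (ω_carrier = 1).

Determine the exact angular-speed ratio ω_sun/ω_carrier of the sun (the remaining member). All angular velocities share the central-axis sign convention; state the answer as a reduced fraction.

N_ring = 37 + 2·21 = 79
37(ω_s−ω_c) = −79(ω_r−ω_c),  ω_r=0, ω_c=1
ω_s = 1 − (79/37)(0−1) = 116/37
ω_s/ω_c = 116/37

116/37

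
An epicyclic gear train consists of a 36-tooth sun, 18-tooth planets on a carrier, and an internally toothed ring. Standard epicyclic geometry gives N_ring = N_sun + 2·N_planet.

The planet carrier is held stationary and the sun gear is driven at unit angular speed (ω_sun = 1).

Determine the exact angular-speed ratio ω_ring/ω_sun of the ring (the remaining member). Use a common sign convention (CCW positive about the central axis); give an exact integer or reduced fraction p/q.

N_ring = 36 + 2·18 = 72
36(ω_s−ω_c) = −72(ω_r−ω_c),  ω_c=0, ω_s=1
ω_r = 0 − (36/72)(1−0) = -1/2
ω_r/ω_s = -1/2

-1/2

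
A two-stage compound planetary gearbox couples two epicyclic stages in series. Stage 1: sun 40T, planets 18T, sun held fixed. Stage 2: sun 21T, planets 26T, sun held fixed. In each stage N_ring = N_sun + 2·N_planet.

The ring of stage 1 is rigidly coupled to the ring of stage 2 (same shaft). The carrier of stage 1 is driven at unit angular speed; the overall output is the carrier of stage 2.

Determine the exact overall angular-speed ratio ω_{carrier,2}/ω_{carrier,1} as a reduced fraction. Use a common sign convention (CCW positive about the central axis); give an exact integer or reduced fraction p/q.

Stage 1: N_ring = 40 + 2·18 = 76
Stage 1: 40(ω_s−ω_c) = −76(ω_r−ω_c),  ω_s=0, ω_c=1
Stage 1: ω_r = 1 − (40/76)(0−1) = 29/19
  ⇒ ω_r¹/ω_c¹ = 29/19
Stage 2: N_ring = 21 + 2·26 = 73
Stage 2: 21(ω_s−ω_c) = −73(ω_r−ω_c),  ω_s=0, ω_r=1
Stage 2: 21(0−ω_c) = −73(1−ω_c)  ⇒  94ω_c = 73  ⇒  ω_c = 73/94
  ⇒ ω_c²/ω_r² = 73/94
Coupling ω_r² = ω_r¹ ⇒ overall = 29/19 × 73/94 = 2117/1786

2117/1786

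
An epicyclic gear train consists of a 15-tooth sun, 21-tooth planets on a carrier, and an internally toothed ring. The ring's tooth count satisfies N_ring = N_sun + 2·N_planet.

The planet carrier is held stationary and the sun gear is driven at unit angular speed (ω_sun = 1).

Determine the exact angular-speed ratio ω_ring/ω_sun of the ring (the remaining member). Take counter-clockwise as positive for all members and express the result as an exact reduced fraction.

-5/19

N_ring = 15 + 2·21 = 57
15(ω_s−ω_c) = −57(ω_r−ω_c),  ω_c=0, ω_s=1
ω_r = 0 − (15/57)(1−0) = -5/19
ω_r/ω_s = -5/19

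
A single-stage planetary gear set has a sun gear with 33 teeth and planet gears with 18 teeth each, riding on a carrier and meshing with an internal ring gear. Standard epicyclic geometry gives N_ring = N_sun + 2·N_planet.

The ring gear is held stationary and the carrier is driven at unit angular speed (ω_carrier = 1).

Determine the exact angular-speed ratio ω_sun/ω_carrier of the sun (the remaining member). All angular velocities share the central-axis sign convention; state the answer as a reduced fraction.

N_ring = 33 + 2·18 = 69
33(ω_s−ω_c) = −69(ω_r−ω_c),  ω_r=0, ω_c=1
ω_s = 1 − (69/33)(0−1) = 34/11
ω_s/ω_c = 34/11

34/11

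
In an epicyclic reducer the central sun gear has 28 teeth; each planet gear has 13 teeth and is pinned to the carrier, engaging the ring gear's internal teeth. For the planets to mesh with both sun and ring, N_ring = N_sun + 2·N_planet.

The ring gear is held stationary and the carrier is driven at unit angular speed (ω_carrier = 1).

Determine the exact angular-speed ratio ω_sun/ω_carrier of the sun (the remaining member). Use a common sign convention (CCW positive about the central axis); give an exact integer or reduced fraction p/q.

41/14

N_ring = 28 + 2·13 = 54
28(ω_s−ω_c) = −54(ω_r−ω_c),  ω_r=0, ω_c=1
ω_s = 1 − (54/28)(0−1) = 41/14
ω_s/ω_c = 41/14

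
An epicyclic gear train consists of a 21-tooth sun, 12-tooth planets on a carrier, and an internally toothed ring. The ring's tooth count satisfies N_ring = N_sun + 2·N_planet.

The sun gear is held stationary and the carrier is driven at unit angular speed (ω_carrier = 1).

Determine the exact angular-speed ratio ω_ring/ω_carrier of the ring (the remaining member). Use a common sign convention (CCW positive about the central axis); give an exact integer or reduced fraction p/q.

N_ring = 21 + 2·12 = 45
21(ω_s−ω_c) = −45(ω_r−ω_c),  ω_s=0, ω_c=1
ω_r = 1 − (21/45)(0−1) = 22/15
ω_r/ω_c = 22/15

22/15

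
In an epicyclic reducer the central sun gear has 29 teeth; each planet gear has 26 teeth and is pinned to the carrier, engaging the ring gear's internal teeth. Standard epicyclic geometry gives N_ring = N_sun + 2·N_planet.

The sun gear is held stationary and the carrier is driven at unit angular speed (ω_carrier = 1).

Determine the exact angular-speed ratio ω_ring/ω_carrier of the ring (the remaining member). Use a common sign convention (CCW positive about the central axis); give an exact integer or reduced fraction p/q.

110/81

N_ring = 29 + 2·26 = 81
29(ω_s−ω_c) = −81(ω_r−ω_c),  ω_s=0, ω_c=1
ω_r = 1 − (29/81)(0−1) = 110/81
ω_r/ω_c = 110/81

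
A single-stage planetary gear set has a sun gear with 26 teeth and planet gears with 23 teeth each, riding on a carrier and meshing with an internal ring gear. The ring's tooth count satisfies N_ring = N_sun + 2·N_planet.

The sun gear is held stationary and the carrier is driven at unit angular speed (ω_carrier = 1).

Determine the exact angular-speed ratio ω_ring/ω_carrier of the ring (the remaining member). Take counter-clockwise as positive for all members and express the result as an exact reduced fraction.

49/36

N_ring = 26 + 2·23 = 72
26(ω_s−ω_c) = −72(ω_r−ω_c),  ω_s=0, ω_c=1
ω_r = 1 − (26/72)(0−1) = 49/36
ω_r/ω_c = 49/36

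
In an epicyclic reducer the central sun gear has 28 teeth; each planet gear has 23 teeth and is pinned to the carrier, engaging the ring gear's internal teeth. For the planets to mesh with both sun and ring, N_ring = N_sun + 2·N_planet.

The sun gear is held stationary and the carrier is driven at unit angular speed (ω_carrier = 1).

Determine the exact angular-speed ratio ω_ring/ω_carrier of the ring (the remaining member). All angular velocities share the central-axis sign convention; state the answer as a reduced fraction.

N_ring = 28 + 2·23 = 74
28(ω_s−ω_c) = −74(ω_r−ω_c),  ω_s=0, ω_c=1
ω_r = 1 − (28/74)(0−1) = 51/37
ω_r/ω_c = 51/37

51/37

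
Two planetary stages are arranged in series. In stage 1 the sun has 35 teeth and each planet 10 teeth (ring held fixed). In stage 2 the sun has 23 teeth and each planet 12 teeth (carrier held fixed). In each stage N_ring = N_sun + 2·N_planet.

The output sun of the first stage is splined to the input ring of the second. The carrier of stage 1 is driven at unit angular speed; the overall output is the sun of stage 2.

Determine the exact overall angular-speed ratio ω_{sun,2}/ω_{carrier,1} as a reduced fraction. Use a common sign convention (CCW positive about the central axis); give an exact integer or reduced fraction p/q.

-846/161

Stage 1: N_ring = 35 + 2·10 = 55
Stage 1: 35(ω_s−ω_c) = −55(ω_r−ω_c),  ω_r=0, ω_c=1
Stage 1: ω_s = 1 − (55/35)(0−1) = 18/7
  ⇒ ω_s¹/ω_c¹ = 18/7
Stage 2: N_ring = 23 + 2·12 = 47
Stage 2: 23(ω_s−ω_c) = −47(ω_r−ω_c),  ω_c=0, ω_r=1
Stage 2: ω_s = 0 − (47/23)(1−0) = -47/23
  ⇒ ω_s²/ω_r² = -47/23
Coupling ω_r² = ω_s¹ ⇒ overall = 18/7 × -47/23 = -846/161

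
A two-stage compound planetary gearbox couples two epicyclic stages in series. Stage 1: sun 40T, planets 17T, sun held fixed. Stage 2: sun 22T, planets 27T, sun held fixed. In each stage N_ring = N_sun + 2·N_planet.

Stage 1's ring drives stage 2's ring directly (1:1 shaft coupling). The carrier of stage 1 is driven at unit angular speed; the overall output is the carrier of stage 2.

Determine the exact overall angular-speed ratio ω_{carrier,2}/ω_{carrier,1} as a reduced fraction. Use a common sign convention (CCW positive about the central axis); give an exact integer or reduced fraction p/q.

2166/1813

Stage 1: N_ring = 40 + 2·17 = 74
Stage 1: 40(ω_s−ω_c) = −74(ω_r−ω_c),  ω_s=0, ω_c=1
Stage 1: ω_r = 1 − (40/74)(0−1) = 57/37
  ⇒ ω_r¹/ω_c¹ = 57/37
Stage 2: N_ring = 22 + 2·27 = 76
Stage 2: 22(ω_s−ω_c) = −76(ω_r−ω_c),  ω_s=0, ω_r=1
Stage 2: 22(0−ω_c) = −76(1−ω_c)  ⇒  98ω_c = 76  ⇒  ω_c = 38/49
  ⇒ ω_c²/ω_r² = 38/49
Coupling ω_r² = ω_r¹ ⇒ overall = 57/37 × 38/49 = 2166/1813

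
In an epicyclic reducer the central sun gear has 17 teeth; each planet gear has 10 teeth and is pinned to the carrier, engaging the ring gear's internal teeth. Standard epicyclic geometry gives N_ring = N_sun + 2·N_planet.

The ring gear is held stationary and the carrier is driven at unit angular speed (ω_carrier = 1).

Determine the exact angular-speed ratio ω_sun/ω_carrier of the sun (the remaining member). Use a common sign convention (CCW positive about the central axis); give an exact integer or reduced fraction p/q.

54/17

N_ring = 17 + 2·10 = 37
17(ω_s−ω_c) = −37(ω_r−ω_c),  ω_r=0, ω_c=1
ω_s = 1 − (37/17)(0−1) = 54/17
ω_s/ω_c = 54/17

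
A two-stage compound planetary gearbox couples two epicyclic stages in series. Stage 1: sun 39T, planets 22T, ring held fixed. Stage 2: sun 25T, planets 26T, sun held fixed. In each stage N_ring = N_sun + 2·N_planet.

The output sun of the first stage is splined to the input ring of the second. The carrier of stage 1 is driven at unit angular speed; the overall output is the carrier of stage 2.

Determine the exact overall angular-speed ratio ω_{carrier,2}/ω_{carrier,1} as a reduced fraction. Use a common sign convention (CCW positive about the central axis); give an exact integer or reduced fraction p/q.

Stage 1: N_ring = 39 + 2·22 = 83
Stage 1: 39(ω_s−ω_c) = −83(ω_r−ω_c),  ω_r=0, ω_c=1
Stage 1: ω_s = 1 − (83/39)(0−1) = 122/39
  ⇒ ω_s¹/ω_c¹ = 122/39
Stage 2: N_ring = 25 + 2·26 = 77
Stage 2: 25(ω_s−ω_c) = −77(ω_r−ω_c),  ω_s=0, ω_r=1
Stage 2: 25(0−ω_c) = −77(1−ω_c)  ⇒  102ω_c = 77  ⇒  ω_c = 77/102
  ⇒ ω_c²/ω_r² = 77/102
Coupling ω_r² = ω_s¹ ⇒ overall = 122/39 × 77/102 = 4697/1989

4697/1989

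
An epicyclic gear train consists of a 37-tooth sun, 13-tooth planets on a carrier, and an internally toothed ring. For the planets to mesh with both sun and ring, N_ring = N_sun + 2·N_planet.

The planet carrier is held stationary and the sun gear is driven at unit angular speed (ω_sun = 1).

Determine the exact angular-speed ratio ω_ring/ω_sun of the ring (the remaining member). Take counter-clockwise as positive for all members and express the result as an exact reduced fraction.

N_ring = 37 + 2·13 = 63
37(ω_s−ω_c) = −63(ω_r−ω_c),  ω_c=0, ω_s=1
ω_r = 0 − (37/63)(1−0) = -37/63
ω_r/ω_s = -37/63

-37/63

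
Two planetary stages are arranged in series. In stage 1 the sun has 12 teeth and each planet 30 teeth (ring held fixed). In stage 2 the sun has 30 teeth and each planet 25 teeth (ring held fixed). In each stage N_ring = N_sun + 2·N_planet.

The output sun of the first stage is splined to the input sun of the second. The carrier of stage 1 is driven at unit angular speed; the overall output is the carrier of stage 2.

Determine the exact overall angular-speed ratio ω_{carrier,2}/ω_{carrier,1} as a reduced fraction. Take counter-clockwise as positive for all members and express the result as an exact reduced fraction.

21/11

Stage 1: N_ring = 12 + 2·30 = 72
Stage 1: 12(ω_s−ω_c) = −72(ω_r−ω_c),  ω_r=0, ω_c=1
Stage 1: ω_s = 1 − (72/12)(0−1) = 7
  ⇒ ω_s¹/ω_c¹ = 7
Stage 2: N_ring = 30 + 2·25 = 80
Stage 2: 30(ω_s−ω_c) = −80(ω_r−ω_c),  ω_r=0, ω_s=1
Stage 2: 30(1−ω_c) = −80(0−ω_c)  ⇒  110ω_c = 30  ⇒  ω_c = 3/11
  ⇒ ω_c²/ω_s² = 3/11
Coupling ω_s² = ω_s¹ ⇒ overall = 7 × 3/11 = 21/11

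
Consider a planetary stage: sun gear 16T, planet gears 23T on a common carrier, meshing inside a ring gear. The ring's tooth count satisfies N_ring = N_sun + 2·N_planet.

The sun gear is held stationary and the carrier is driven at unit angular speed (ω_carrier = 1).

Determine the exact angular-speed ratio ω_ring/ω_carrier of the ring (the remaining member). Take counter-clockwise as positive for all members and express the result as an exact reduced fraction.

39/31

N_ring = 16 + 2·23 = 62
16(ω_s−ω_c) = −62(ω_r−ω_c),  ω_s=0, ω_c=1
ω_r = 1 − (16/62)(0−1) = 39/31
ω_r/ω_c = 39/31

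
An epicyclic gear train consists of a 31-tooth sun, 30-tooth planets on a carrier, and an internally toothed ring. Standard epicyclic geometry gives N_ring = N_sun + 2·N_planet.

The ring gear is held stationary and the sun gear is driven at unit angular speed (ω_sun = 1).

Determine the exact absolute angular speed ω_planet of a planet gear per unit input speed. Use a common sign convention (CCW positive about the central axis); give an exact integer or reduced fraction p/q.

-31/60

N_ring = 31 + 2·30 = 91
31(ω_s−ω_c) = −91(ω_r−ω_c),  ω_r=0, ω_s=1
31(1−ω_c) = −91(0−ω_c)  ⇒  122ω_c = 31  ⇒  ω_c = 31/122
sun–planet: 31·(1−31/122) = −30·(ω_p−ω_c)  ⇒  ω_p−ω_c = −(31/30)·(91/122) = -2821/3660
ω_p = 31/122 − 2821/3660 = -31/60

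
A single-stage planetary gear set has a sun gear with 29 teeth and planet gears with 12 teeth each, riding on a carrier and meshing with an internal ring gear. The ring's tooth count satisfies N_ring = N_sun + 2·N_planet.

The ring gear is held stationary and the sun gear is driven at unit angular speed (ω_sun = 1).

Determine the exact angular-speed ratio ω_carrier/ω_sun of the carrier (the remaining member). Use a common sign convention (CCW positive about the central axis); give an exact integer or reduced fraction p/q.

29/82

N_ring = 29 + 2·12 = 53
29(ω_s−ω_c) = −53(ω_r−ω_c),  ω_r=0, ω_s=1
29(1−ω_c) = −53(0−ω_c)  ⇒  82ω_c = 29  ⇒  ω_c = 29/82
ω_c/ω_s = 29/82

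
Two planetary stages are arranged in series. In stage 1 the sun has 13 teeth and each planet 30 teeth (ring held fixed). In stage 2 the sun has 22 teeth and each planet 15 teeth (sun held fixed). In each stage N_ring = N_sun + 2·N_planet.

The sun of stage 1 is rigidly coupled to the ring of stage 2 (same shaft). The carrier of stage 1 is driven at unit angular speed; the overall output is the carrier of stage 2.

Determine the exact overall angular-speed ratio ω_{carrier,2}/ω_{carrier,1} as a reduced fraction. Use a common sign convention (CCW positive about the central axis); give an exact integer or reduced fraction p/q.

172/37

Stage 1: N_ring = 13 + 2·30 = 73
Stage 1: 13(ω_s−ω_c) = −73(ω_r−ω_c),  ω_r=0, ω_c=1
Stage 1: ω_s = 1 − (73/13)(0−1) = 86/13
  ⇒ ω_s¹/ω_c¹ = 86/13
Stage 2: N_ring = 22 + 2·15 = 52
Stage 2: 22(ω_s−ω_c) = −52(ω_r−ω_c),  ω_s=0, ω_r=1
Stage 2: 22(0−ω_c) = −52(1−ω_c)  ⇒  74ω_c = 52  ⇒  ω_c = 26/37
  ⇒ ω_c²/ω_r² = 26/37
Coupling ω_r² = ω_s¹ ⇒ overall = 86/13 × 26/37 = 172/37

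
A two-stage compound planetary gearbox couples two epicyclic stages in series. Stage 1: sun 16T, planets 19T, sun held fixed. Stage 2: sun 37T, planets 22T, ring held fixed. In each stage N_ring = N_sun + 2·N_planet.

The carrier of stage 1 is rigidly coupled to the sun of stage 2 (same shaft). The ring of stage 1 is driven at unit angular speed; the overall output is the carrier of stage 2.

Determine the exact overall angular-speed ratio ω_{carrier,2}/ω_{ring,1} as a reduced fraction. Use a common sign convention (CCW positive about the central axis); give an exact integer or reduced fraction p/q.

999/4130

Stage 1: N_ring = 16 + 2·19 = 54
Stage 1: 16(ω_s−ω_c) = −54(ω_r−ω_c),  ω_s=0, ω_r=1
Stage 1: 16(0−ω_c) = −54(1−ω_c)  ⇒  70ω_c = 54  ⇒  ω_c = 27/35
  ⇒ ω_c¹/ω_r¹ = 27/35
Stage 2: N_ring = 37 + 2·22 = 81
Stage 2: 37(ω_s−ω_c) = −81(ω_r−ω_c),  ω_r=0, ω_s=1
Stage 2: 37(1−ω_c) = −81(0−ω_c)  ⇒  118ω_c = 37  ⇒  ω_c = 37/118
  ⇒ ω_c²/ω_s² = 37/118
Coupling ω_s² = ω_c¹ ⇒ overall = 27/35 × 37/118 = 999/4130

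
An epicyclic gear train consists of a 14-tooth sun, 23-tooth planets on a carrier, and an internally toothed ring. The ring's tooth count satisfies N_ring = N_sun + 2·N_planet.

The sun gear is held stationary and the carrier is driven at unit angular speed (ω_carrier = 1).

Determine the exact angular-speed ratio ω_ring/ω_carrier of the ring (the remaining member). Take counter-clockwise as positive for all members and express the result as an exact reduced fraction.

37/30

N_ring = 14 + 2·23 = 60
14(ω_s−ω_c) = −60(ω_r−ω_c),  ω_s=0, ω_c=1
ω_r = 1 − (14/60)(0−1) = 37/30
ω_r/ω_c = 37/30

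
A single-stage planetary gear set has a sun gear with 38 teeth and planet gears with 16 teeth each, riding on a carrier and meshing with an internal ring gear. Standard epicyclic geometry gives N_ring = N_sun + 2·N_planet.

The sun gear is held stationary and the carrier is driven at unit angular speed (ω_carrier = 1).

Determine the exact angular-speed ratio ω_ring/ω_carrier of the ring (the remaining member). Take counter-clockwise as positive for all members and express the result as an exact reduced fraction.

54/35

N_ring = 38 + 2·16 = 70
38(ω_s−ω_c) = −70(ω_r−ω_c),  ω_s=0, ω_c=1
ω_r = 1 − (38/70)(0−1) = 54/35
ω_r/ω_c = 54/35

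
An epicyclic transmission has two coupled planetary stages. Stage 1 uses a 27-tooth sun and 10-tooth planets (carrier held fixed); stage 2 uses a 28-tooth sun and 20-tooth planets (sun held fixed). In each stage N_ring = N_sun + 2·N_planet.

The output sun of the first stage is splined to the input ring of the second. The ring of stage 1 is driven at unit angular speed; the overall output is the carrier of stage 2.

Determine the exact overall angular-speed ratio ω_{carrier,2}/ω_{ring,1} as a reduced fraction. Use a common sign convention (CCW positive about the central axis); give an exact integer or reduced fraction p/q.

Stage 1: N_ring = 27 + 2·10 = 47
Stage 1: 27(ω_s−ω_c) = −47(ω_r−ω_c),  ω_c=0, ω_r=1
Stage 1: ω_s = 0 − (47/27)(1−0) = -47/27
  ⇒ ω_s¹/ω_r¹ = -47/27
Stage 2: N_ring = 28 + 2·20 = 68
Stage 2: 28(ω_s−ω_c) = −68(ω_r−ω_c),  ω_s=0, ω_r=1
Stage 2: 28(0−ω_c) = −68(1−ω_c)  ⇒  96ω_c = 68  ⇒  ω_c = 17/24
  ⇒ ω_c²/ω_r² = 17/24
Coupling ω_r² = ω_s¹ ⇒ overall = -47/27 × 17/24 = -799/648

-799/648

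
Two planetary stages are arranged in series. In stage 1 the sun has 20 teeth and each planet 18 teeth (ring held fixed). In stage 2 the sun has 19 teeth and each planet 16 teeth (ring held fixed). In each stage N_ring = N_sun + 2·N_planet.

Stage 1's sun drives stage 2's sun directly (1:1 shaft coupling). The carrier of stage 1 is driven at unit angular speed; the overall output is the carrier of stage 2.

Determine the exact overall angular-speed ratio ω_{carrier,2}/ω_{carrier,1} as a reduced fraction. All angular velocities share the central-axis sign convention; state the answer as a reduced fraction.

Stage 1: N_ring = 20 + 2·18 = 56
Stage 1: 20(ω_s−ω_c) = −56(ω_r−ω_c),  ω_r=0, ω_c=1
Stage 1: ω_s = 1 − (56/20)(0−1) = 19/5
  ⇒ ω_s¹/ω_c¹ = 19/5
Stage 2: N_ring = 19 + 2·16 = 51
Stage 2: 19(ω_s−ω_c) = −51(ω_r−ω_c),  ω_r=0, ω_s=1
Stage 2: 19(1−ω_c) = −51(0−ω_c)  ⇒  70ω_c = 19  ⇒  ω_c = 19/70
  ⇒ ω_c²/ω_s² = 19/70
Coupling ω_s² = ω_s¹ ⇒ overall = 19/5 × 19/70 = 361/350

361/350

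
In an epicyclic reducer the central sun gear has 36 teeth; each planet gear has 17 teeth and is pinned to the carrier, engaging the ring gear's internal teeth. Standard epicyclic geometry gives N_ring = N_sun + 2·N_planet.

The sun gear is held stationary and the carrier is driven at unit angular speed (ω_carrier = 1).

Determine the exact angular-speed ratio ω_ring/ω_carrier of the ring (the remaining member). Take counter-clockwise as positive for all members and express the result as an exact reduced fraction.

N_ring = 36 + 2·17 = 70
36(ω_s−ω_c) = −70(ω_r−ω_c),  ω_s=0, ω_c=1
ω_r = 1 − (36/70)(0−1) = 53/35
ω_r/ω_c = 53/35

53/35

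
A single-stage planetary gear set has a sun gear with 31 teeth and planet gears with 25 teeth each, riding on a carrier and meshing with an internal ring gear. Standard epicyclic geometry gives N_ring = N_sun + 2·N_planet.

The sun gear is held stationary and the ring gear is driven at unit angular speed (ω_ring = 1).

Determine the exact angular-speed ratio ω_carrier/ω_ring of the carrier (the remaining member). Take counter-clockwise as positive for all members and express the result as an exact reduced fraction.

N_ring = 31 + 2·25 = 81
31(ω_s−ω_c) = −81(ω_r−ω_c),  ω_s=0, ω_r=1
31(0−ω_c) = −81(1−ω_c)  ⇒  112ω_c = 81  ⇒  ω_c = 81/112
ω_c/ω_r = 81/112

81/112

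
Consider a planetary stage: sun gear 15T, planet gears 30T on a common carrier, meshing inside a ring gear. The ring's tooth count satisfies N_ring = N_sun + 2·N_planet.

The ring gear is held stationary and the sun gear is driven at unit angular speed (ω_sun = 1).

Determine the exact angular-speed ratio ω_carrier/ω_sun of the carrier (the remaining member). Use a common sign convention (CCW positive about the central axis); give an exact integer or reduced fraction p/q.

1/6

N_ring = 15 + 2·30 = 75
15(ω_s−ω_c) = −75(ω_r−ω_c),  ω_r=0, ω_s=1
15(1−ω_c) = −75(0−ω_c)  ⇒  90ω_c = 15  ⇒  ω_c = 1/6
ω_c/ω_s = 1/6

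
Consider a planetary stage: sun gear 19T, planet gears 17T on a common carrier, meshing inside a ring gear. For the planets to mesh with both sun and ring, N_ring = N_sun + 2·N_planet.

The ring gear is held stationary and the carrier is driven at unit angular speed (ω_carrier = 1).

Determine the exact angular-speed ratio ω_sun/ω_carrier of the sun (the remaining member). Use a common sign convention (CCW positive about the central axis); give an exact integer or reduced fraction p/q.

N_ring = 19 + 2·17 = 53
19(ω_s−ω_c) = −53(ω_r−ω_c),  ω_r=0, ω_c=1
ω_s = 1 − (53/19)(0−1) = 72/19
ω_s/ω_c = 72/19

72/19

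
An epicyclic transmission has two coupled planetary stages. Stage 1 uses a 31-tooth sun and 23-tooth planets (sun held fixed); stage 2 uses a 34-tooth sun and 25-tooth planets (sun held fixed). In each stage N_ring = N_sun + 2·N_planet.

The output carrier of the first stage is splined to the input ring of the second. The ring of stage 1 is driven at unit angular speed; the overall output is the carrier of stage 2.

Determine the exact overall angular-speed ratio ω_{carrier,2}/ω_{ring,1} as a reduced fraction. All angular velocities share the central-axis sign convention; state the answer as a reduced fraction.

539/1062

Stage 1: N_ring = 31 + 2·23 = 77
Stage 1: 31(ω_s−ω_c) = −77(ω_r−ω_c),  ω_s=0, ω_r=1
Stage 1: 31(0−ω_c) = −77(1−ω_c)  ⇒  108ω_c = 77  ⇒  ω_c = 77/108
  ⇒ ω_c¹/ω_r¹ = 77/108
Stage 2: N_ring = 34 + 2·25 = 84
Stage 2: 34(ω_s−ω_c) = −84(ω_r−ω_c),  ω_s=0, ω_r=1
Stage 2: 34(0−ω_c) = −84(1−ω_c)  ⇒  118ω_c = 84  ⇒  ω_c = 42/59
  ⇒ ω_c²/ω_r² = 42/59
Coupling ω_r² = ω_c¹ ⇒ overall = 77/108 × 42/59 = 539/1062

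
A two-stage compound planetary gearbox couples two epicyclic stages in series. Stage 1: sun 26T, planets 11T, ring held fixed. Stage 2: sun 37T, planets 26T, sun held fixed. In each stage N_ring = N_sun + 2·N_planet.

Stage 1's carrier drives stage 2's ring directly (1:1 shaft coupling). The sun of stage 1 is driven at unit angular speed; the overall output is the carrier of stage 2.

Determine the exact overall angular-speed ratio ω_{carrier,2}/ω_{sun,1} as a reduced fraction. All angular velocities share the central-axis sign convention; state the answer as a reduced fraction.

Stage 1: N_ring = 26 + 2·11 = 48
Stage 1: 26(ω_s−ω_c) = −48(ω_r−ω_c),  ω_r=0, ω_s=1
Stage 1: 26(1−ω_c) = −48(0−ω_c)  ⇒  74ω_c = 26  ⇒  ω_c = 13/37
  ⇒ ω_c¹/ω_s¹ = 13/37
Stage 2: N_ring = 37 + 2·26 = 89
Stage 2: 37(ω_s−ω_c) = −89(ω_r−ω_c),  ω_s=0, ω_r=1
Stage 2: 37(0−ω_c) = −89(1−ω_c)  ⇒  126ω_c = 89  ⇒  ω_c = 89/126
  ⇒ ω_c²/ω_r² = 89/126
Coupling ω_r² = ω_c¹ ⇒ overall = 13/37 × 89/126 = 1157/4662

1157/4662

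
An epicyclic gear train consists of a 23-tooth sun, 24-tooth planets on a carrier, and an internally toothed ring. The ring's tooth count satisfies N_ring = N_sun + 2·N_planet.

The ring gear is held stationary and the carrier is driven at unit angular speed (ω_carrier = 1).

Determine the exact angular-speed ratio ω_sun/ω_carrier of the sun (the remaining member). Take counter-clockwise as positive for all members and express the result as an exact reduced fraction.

94/23

N_ring = 23 + 2·24 = 71
23(ω_s−ω_c) = −71(ω_r−ω_c),  ω_r=0, ω_c=1
ω_s = 1 − (71/23)(0−1) = 94/23
ω_s/ω_c = 94/23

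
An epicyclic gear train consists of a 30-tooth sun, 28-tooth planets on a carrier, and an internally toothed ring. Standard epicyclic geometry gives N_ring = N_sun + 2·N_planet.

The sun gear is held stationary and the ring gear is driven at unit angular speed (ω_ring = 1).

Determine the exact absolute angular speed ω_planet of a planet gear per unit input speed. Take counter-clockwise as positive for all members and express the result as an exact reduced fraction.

43/28

N_ring = 30 + 2·28 = 86
30(ω_s−ω_c) = −86(ω_r−ω_c),  ω_s=0, ω_r=1
30(0−ω_c) = −86(1−ω_c)  ⇒  116ω_c = 86  ⇒  ω_c = 43/58
sun–planet: 30·(0−43/58) = −28·(ω_p−ω_c)  ⇒  ω_p−ω_c = −(30/28)·(-43/58) = 645/812
ω_p = 43/58 + 645/812 = 43/28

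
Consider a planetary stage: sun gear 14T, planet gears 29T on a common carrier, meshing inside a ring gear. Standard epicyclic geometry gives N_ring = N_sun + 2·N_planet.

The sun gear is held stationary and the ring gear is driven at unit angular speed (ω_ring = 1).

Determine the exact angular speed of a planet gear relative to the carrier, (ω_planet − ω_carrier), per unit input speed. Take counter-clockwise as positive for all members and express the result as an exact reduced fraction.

N_ring = 14 + 2·29 = 72
14(ω_s−ω_c) = −72(ω_r−ω_c),  ω_s=0, ω_r=1
14(0−ω_c) = −72(1−ω_c)  ⇒  86ω_c = 72  ⇒  ω_c = 36/43
sun–planet: 14·(0−36/43) = −29·(ω_p−ω_c)  ⇒  ω_p−ω_c = −(14/29)·(-36/43) = 504/1247

504/1247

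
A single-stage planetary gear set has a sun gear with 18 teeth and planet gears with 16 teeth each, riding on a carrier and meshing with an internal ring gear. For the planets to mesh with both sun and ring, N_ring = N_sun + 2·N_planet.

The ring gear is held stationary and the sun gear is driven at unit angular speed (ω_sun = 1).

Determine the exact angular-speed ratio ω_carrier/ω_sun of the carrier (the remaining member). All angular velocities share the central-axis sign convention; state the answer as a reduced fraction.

N_ring = 18 + 2·16 = 50
18(ω_s−ω_c) = −50(ω_r−ω_c),  ω_r=0, ω_s=1
18(1−ω_c) = −50(0−ω_c)  ⇒  68ω_c = 18  ⇒  ω_c = 9/34
ω_c/ω_s = 9/34

9/34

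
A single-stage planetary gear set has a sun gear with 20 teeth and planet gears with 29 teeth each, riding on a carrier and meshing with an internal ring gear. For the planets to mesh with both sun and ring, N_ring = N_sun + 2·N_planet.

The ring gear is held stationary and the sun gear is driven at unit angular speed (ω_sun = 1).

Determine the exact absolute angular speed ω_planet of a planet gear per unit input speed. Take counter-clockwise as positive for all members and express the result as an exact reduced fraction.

-10/29

N_ring = 20 + 2·29 = 78
20(ω_s−ω_c) = −78(ω_r−ω_c),  ω_r=0, ω_s=1
20(1−ω_c) = −78(0−ω_c)  ⇒  98ω_c = 20  ⇒  ω_c = 10/49
sun–planet: 20·(1−10/49) = −29·(ω_p−ω_c)  ⇒  ω_p−ω_c = −(20/29)·(39/49) = -780/1421
ω_p = 10/49 − 780/1421 = -10/29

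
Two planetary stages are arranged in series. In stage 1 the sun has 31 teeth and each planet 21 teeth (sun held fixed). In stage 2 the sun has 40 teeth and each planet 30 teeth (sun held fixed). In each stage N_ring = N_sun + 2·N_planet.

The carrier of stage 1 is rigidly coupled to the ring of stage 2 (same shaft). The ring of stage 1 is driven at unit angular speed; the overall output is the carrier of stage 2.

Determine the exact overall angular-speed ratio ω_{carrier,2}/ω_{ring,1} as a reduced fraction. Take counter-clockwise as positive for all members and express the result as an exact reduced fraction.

Stage 1: N_ring = 31 + 2·21 = 73
Stage 1: 31(ω_s−ω_c) = −73(ω_r−ω_c),  ω_s=0, ω_r=1
Stage 1: 31(0−ω_c) = −73(1−ω_c)  ⇒  104ω_c = 73  ⇒  ω_c = 73/104
  ⇒ ω_c¹/ω_r¹ = 73/104
Stage 2: N_ring = 40 + 2·30 = 100
Stage 2: 40(ω_s−ω_c) = −100(ω_r−ω_c),  ω_s=0, ω_r=1
Stage 2: 40(0−ω_c) = −100(1−ω_c)  ⇒  140ω_c = 100  ⇒  ω_c = 5/7
  ⇒ ω_c²/ω_r² = 5/7
Coupling ω_r² = ω_c¹ ⇒ overall = 73/104 × 5/7 = 365/728

365/728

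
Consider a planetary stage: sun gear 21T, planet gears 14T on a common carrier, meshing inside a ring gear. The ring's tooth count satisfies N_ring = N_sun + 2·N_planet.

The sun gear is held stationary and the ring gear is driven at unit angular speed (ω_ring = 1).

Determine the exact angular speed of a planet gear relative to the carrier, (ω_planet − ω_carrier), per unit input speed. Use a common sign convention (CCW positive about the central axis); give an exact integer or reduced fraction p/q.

21/20

N_ring = 21 + 2·14 = 49
21(ω_s−ω_c) = −49(ω_r−ω_c),  ω_s=0, ω_r=1
21(0−ω_c) = −49(1−ω_c)  ⇒  70ω_c = 49  ⇒  ω_c = 7/10
sun–planet: 21·(0−7/10) = −14·(ω_p−ω_c)  ⇒  ω_p−ω_c = −(21/14)·(-7/10) = 21/20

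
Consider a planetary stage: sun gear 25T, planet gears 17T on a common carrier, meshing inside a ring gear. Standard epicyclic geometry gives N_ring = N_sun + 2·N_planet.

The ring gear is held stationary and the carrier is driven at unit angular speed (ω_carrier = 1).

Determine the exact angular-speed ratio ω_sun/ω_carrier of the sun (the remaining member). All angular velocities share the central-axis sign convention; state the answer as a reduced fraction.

N_ring = 25 + 2·17 = 59
25(ω_s−ω_c) = −59(ω_r−ω_c),  ω_r=0, ω_c=1
ω_s = 1 − (59/25)(0−1) = 84/25
ω_s/ω_c = 84/25

84/25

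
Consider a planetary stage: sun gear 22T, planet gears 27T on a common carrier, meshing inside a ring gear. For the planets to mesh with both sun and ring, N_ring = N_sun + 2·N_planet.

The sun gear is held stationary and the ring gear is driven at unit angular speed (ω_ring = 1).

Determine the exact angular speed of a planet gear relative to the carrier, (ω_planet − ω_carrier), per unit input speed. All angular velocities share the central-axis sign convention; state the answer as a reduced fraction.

N_ring = 22 + 2·27 = 76
22(ω_s−ω_c) = −76(ω_r−ω_c),  ω_s=0, ω_r=1
22(0−ω_c) = −76(1−ω_c)  ⇒  98ω_c = 76  ⇒  ω_c = 38/49
sun–planet: 22·(0−38/49) = −27·(ω_p−ω_c)  ⇒  ω_p−ω_c = −(22/27)·(-38/49) = 836/1323

836/1323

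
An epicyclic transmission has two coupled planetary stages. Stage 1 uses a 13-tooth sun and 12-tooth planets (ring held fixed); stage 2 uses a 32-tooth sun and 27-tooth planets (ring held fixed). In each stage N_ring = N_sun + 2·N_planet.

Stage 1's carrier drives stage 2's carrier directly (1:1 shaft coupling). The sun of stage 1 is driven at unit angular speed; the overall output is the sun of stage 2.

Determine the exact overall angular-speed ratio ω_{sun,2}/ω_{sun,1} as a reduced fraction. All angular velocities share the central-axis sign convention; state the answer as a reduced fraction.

767/800

Stage 1: N_ring = 13 + 2·12 = 37
Stage 1: 13(ω_s−ω_c) = −37(ω_r−ω_c),  ω_r=0, ω_s=1
Stage 1: 13(1−ω_c) = −37(0−ω_c)  ⇒  50ω_c = 13  ⇒  ω_c = 13/50
  ⇒ ω_c¹/ω_s¹ = 13/50
Stage 2: N_ring = 32 + 2·27 = 86
Stage 2: 32(ω_s−ω_c) = −86(ω_r−ω_c),  ω_r=0, ω_c=1
Stage 2: ω_s = 1 − (86/32)(0−1) = 59/16
  ⇒ ω_s²/ω_c² = 59/16
Coupling ω_c² = ω_c¹ ⇒ overall = 13/50 × 59/16 = 767/800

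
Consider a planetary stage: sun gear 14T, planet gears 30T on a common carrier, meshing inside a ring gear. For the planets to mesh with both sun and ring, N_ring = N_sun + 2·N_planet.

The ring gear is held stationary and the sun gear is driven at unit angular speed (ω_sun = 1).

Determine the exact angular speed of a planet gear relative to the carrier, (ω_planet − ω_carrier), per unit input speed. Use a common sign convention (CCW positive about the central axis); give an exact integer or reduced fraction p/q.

-259/660

N_ring = 14 + 2·30 = 74
14(ω_s−ω_c) = −74(ω_r−ω_c),  ω_r=0, ω_s=1
14(1−ω_c) = −74(0−ω_c)  ⇒  88ω_c = 14  ⇒  ω_c = 7/44
sun–planet: 14·(1−7/44) = −30·(ω_p−ω_c)  ⇒  ω_p−ω_c = −(14/30)·(37/44) = -259/660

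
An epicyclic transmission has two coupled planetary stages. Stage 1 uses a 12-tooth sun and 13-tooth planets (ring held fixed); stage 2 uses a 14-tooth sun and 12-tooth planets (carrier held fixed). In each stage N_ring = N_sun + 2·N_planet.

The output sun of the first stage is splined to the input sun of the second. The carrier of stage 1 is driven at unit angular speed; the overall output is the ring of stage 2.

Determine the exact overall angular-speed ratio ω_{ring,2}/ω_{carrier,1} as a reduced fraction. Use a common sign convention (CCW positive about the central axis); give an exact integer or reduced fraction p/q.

-175/114

Stage 1: N_ring = 12 + 2·13 = 38
Stage 1: 12(ω_s−ω_c) = −38(ω_r−ω_c),  ω_r=0, ω_c=1
Stage 1: ω_s = 1 − (38/12)(0−1) = 25/6
  ⇒ ω_s¹/ω_c¹ = 25/6
Stage 2: N_ring = 14 + 2·12 = 38
Stage 2: 14(ω_s−ω_c) = −38(ω_r−ω_c),  ω_c=0, ω_s=1
Stage 2: ω_r = 0 − (14/38)(1−0) = -7/19
  ⇒ ω_r²/ω_s² = -7/19
Coupling ω_s² = ω_s¹ ⇒ overall = 25/6 × -7/19 = -175/114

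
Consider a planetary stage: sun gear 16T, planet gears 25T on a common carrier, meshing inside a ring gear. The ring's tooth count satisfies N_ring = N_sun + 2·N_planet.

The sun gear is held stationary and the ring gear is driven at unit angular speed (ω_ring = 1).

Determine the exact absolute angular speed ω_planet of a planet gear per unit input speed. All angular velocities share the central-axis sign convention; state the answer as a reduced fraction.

33/25

N_ring = 16 + 2·25 = 66
16(ω_s−ω_c) = −66(ω_r−ω_c),  ω_s=0, ω_r=1
16(0−ω_c) = −66(1−ω_c)  ⇒  82ω_c = 66  ⇒  ω_c = 33/41
sun–planet: 16·(0−33/41) = −25·(ω_p−ω_c)  ⇒  ω_p−ω_c = −(16/25)·(-33/41) = 528/1025
ω_p = 33/41 + 528/1025 = 33/25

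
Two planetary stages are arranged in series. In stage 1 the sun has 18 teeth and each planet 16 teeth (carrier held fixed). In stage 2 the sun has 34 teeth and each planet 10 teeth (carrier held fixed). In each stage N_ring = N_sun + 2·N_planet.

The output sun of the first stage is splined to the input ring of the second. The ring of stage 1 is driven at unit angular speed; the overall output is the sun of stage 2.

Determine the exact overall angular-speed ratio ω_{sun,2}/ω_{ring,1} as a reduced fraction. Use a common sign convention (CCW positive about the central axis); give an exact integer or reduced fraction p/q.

75/17

Stage 1: N_ring = 18 + 2·16 = 50
Stage 1: 18(ω_s−ω_c) = −50(ω_r−ω_c),  ω_c=0, ω_r=1
Stage 1: ω_s = 0 − (50/18)(1−0) = -25/9
  ⇒ ω_s¹/ω_r¹ = -25/9
Stage 2: N_ring = 34 + 2·10 = 54
Stage 2: 34(ω_s−ω_c) = −54(ω_r−ω_c),  ω_c=0, ω_r=1
Stage 2: ω_s = 0 − (54/34)(1−0) = -27/17
  ⇒ ω_s²/ω_r² = -27/17
Coupling ω_r² = ω_s¹ ⇒ overall = -25/9 × -27/17 = 75/17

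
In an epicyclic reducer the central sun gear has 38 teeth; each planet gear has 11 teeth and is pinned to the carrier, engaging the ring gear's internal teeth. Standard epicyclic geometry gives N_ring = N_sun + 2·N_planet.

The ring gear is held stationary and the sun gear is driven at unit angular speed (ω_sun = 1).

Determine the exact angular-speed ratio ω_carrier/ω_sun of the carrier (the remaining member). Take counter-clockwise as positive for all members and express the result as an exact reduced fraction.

19/49

N_ring = 38 + 2·11 = 60
38(ω_s−ω_c) = −60(ω_r−ω_c),  ω_r=0, ω_s=1
38(1−ω_c) = −60(0−ω_c)  ⇒  98ω_c = 38  ⇒  ω_c = 19/49
ω_c/ω_s = 19/49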